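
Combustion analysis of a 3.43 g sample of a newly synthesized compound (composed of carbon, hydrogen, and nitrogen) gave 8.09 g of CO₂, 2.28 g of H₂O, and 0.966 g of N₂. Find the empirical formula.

C8H11N3

mol C = 8.09 g CO₂ ÷ 44.009 g/mol = 0.1838 mol
mol H = 2 × 2.28 g H₂O ÷ 18.015 g/mol = 0.2531 mol
mol N = 2 × 0.966 g N₂ ÷ 28.014 g/mol = 0.06897 mol
Divide by the smallest (0.06897 mol): C 2.665, H 3.670, N 1.000
Multiplying each by 3 gives whole numbers: C 8.00, H 11.01, N 3.00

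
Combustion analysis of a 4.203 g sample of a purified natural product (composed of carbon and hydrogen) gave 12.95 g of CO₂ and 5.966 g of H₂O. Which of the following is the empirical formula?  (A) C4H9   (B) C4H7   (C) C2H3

(A) C4H9

mol C = 12.95 g CO₂ ÷ 44.009 g/mol = 0.29426 mol
mol H = 2 × 5.966 g H₂O ÷ 18.015 g/mol = 0.66234 mol
Divide by the smallest (0.29426 mol): C 1.000, H 2.251
Multiplying each by 4 gives whole numbers: C 4.00, H 9.00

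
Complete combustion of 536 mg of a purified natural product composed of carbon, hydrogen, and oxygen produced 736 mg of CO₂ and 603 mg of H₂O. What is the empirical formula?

mol C = 0.736 g CO₂ ÷ 44.009 g/mol = 0.01672 mol
mol H = 2 × 0.603 g H₂O ÷ 18.015 g/mol = 0.06694 mol
mass O = 0.536 − (0.2009 + 0.06748) = 0.2677 g → mol O = 0.2677 ÷ 15.999 = 0.01673 mol
Divide by the smallest (0.01672 mol): C 1.000, H 4.003, O 1.000

CH4O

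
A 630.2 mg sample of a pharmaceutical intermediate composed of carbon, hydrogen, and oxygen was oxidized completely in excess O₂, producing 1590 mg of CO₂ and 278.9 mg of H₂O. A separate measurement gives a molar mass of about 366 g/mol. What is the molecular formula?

mol C = 1.590 g CO₂ ÷ 44.009 g/mol = 0.036129 mol
mol H = 2 × 0.2789 g H₂O ÷ 18.015 g/mol = 0.030963 mol
mass O = 0.6302 − (0.43395 + 0.031211) = 0.16504 g → mol O = 0.16504 ÷ 15.999 = 0.010316 mol
Divide by the smallest (0.010316 mol): C 3.502, H 3.001, O 1.000
Multiplying each by 2 gives whole numbers: C 7.00, H 6.00, O 2.00
Empirical formula: C7H6O2
Empirical-formula mass = 122.12 g/mol; 366 ÷ 122.12 ≈ 3, so the molecular formula is C21H18O6.

C21H18O6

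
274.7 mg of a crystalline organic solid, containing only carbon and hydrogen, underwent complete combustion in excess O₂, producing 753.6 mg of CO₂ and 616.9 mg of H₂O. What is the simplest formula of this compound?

mol C = 0.7536 g CO₂ ÷ 44.009 g/mol = 0.017124 mol
mol H = 2 × 0.6169 g H₂O ÷ 18.015 g/mol = 0.068487 mol
Divide by the smallest (0.017124 mol): C 1.000, H 4.000

CH4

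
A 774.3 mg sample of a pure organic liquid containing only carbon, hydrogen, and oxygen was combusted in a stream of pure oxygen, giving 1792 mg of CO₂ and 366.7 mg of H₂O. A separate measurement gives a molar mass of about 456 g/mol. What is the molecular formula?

C24H24O9

mol C = 1.792 g CO₂ ÷ 44.009 g/mol = 0.040719 mol
mol H = 2 × 0.3667 g H₂O ÷ 18.015 g/mol = 0.040711 mol
mass O = 0.7743 − (0.48908 + 0.041036) = 0.24419 g → mol O = 0.24419 ÷ 15.999 = 0.015263 mol
Divide by the smallest (0.015263 mol): C 2.668, H 2.667, O 1.000
Multiplying each by 3 gives whole numbers: C 8.00, H 8.00, O 3.00
Empirical formula: C8H8O3
Empirical-formula mass = 152.15 g/mol; 456 ÷ 152.15 ≈ 3, so the molecular formula is C24H24O9.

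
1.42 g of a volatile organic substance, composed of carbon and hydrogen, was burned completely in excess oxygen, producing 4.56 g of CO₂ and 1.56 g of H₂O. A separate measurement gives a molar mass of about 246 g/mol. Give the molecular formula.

mol C = 4.56 g CO₂ ÷ 44.009 g/mol = 0.1036 mol
mol H = 2 × 1.56 g H₂O ÷ 18.015 g/mol = 0.1732 mol
Divide by the smallest (0.1036 mol): C 1.000, H 1.671
Multiplying each by 3 gives whole numbers: C 3.00, H 5.01
Empirical formula: C3H5
Empirical-formula mass = 41.07 g/mol; 246 ÷ 41.07 ≈ 6, so the molecular formula is C18H30.

C18H30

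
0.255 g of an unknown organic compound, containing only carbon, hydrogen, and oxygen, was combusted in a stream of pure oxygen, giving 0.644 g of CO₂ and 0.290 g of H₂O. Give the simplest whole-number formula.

C5H11O

mol C = 0.644 g CO₂ ÷ 44.009 g/mol = 0.01463 mol
mol H = 2 × 0.290 g H₂O ÷ 18.015 g/mol = 0.03220 mol
mass O = 0.255 − (0.1758 + 0.03245) = 0.04679 g → mol O = 0.04679 ÷ 15.999 = 0.002924 mol
Divide by the smallest (0.002924 mol): C 5.004, H 11.010, O 1.000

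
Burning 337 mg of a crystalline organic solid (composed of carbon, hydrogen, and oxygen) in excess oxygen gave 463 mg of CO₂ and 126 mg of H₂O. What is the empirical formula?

C6H8O7

mol C = 0.463 g CO₂ ÷ 44.009 g/mol = 0.01052 mol
mol H = 2 × 0.126 g H₂O ÷ 18.015 g/mol = 0.01399 mol
mass O = 0.337 − (0.1264 + 0.01410) = 0.1965 g → mol O = 0.1965 ÷ 15.999 = 0.01228 mol
Divide by the smallest (0.01052 mol): C 1.000, H 1.330, O 1.168
Multiplying each by 6 gives whole numbers: C 6.00, H 7.98, O 7.01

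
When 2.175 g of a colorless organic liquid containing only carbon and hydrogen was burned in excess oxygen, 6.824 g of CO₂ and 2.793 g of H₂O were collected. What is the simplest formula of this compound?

CH2

mol C = 6.824 g CO₂ ÷ 44.009 g/mol = 0.15506 mol
mol H = 2 × 2.793 g H₂O ÷ 18.015 g/mol = 0.31007 mol
Divide by the smallest (0.15506 mol): C 1.000, H 2.000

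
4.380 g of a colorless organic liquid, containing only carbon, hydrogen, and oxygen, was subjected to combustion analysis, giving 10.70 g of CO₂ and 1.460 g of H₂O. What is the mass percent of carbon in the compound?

mol C = 10.70 g CO₂ ÷ 44.009 g/mol = 0.24313 mol
mol H = 2 × 1.460 g H₂O ÷ 18.015 g/mol = 0.16209 mol
mass O = 4.380 − (2.9203 + 0.16338) = 1.2964 g → mol O = 1.2964 ÷ 15.999 = 0.081027 mol
mass % C = 2.9203 g ÷ 4.380 g × 100%

66.67%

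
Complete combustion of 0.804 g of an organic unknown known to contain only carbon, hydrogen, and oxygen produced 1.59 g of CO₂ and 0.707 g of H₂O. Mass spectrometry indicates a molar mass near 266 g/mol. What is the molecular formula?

C12H26O6

mol C = 1.59 g CO₂ ÷ 44.009 g/mol = 0.03613 mol
mol H = 2 × 0.707 g H₂O ÷ 18.015 g/mol = 0.07849 mol
mass O = 0.804 − (0.4339 + 0.07912) = 0.2909 g → mol O = 0.2909 ÷ 15.999 = 0.01818 mol
Divide by the smallest (0.01818 mol): C 1.987, H 4.316, O 1.000
Multiplying each by 3 gives whole numbers: C 5.96, H 12.95, O 3.00
Empirical formula: C6H13O3
Empirical-formula mass = 133.17 g/mol; 266 ÷ 133.17 ≈ 2, so the molecular formula is C12H26O6.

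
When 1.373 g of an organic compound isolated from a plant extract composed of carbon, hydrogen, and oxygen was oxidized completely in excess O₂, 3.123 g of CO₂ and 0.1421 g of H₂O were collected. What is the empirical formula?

C9H2O4

mol C = 3.123 g CO₂ ÷ 44.009 g/mol = 0.070963 mol
mol H = 2 × 0.1421 g H₂O ÷ 18.015 g/mol = 0.015776 mol
mass O = 1.373 − (0.85233 + 0.015902) = 0.50476 g → mol O = 0.50476 ÷ 15.999 = 0.031550 mol
Divide by the smallest (0.015776 mol): C 4.498, H 1.000, O 2.000
Multiplying each by 2 gives whole numbers: C 9.00, H 2.00, O 4.00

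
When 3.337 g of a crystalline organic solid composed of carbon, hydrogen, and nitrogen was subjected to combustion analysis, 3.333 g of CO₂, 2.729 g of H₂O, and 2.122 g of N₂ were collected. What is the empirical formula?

CH4N2

mol C = 3.333 g CO₂ ÷ 44.009 g/mol = 0.075735 mol
mol H = 2 × 2.729 g H₂O ÷ 18.015 g/mol = 0.30297 mol
mol N = 2 × 2.122 g N₂ ÷ 28.014 g/mol = 0.15150 mol
Divide by the smallest (0.075735 mol): C 1.000, H 4.000, N 2.000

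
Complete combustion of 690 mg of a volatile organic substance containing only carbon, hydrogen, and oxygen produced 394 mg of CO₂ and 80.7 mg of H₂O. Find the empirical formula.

mol C = 0.394 g CO₂ ÷ 44.009 g/mol = 0.008953 mol
mol H = 2 × 0.0807 g H₂O ÷ 18.015 g/mol = 0.008959 mol
mass O = 0.690 − (0.1075 + 0.009031) = 0.5734 g → mol O = 0.5734 ÷ 15.999 = 0.03584 mol
Divide by the smallest (0.008953 mol): C 1.000, H 1.001, O 4.003

CHO4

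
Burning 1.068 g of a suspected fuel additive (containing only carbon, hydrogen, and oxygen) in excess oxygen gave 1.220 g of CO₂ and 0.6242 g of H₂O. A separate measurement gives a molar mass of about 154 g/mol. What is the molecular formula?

mol C = 1.220 g CO₂ ÷ 44.009 g/mol = 0.027722 mol
mol H = 2 × 0.6242 g H₂O ÷ 18.015 g/mol = 0.069298 mol
mass O = 1.068 − (0.33296 + 0.069852) = 0.66518 g → mol O = 0.66518 ÷ 15.999 = 0.041577 mol
Divide by the smallest (0.027722 mol): C 1.000, H 2.500, O 1.500
Multiplying each by 2 gives whole numbers: C 2.00, H 5.00, O 3.00
Empirical formula: C2H5O3
Empirical-formula mass = 77.06 g/mol; 154 ÷ 77.06 ≈ 2, so the molecular formula is C4H10O6.

C4H10O6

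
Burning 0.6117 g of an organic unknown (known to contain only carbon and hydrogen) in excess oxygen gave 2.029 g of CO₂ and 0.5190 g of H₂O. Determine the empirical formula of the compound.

C4H5

mol C = 2.029 g CO₂ ÷ 44.009 g/mol = 0.046104 mol
mol H = 2 × 0.5190 g H₂O ÷ 18.015 g/mol = 0.057619 mol
Divide by the smallest (0.046104 mol): C 1.000, H 1.250
Multiplying each by 4 gives whole numbers: C 4.00, H 5.00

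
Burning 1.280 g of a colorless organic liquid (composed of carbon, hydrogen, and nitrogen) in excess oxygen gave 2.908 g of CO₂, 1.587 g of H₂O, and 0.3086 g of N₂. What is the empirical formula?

mol C = 2.908 g CO₂ ÷ 44.009 g/mol = 0.066077 mol
mol H = 2 × 1.587 g H₂O ÷ 18.015 g/mol = 0.17619 mol
mol N = 2 × 0.3086 g N₂ ÷ 28.014 g/mol = 0.022032 mol
Divide by the smallest (0.022032 mol): C 2.999, H 7.997, N 1.000

C3H8N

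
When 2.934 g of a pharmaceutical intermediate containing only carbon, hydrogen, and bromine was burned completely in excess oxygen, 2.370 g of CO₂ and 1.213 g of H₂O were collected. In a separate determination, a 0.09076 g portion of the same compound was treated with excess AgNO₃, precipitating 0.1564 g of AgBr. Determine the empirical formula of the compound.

C2H5Br

mol C = 2.370 g CO₂ ÷ 44.009 g/mol = 0.053853 mol
mol H = 2 × 1.213 g H₂O ÷ 18.015 g/mol = 0.13467 mol
From the AgBr data: mol Br per gram of compound = (0.1564 ÷ 187.772) ÷ 0.09076 = 0.0091772 mol/g, so in the 2.934 g combustion sample mol Br = 0.026926 mol
Divide by the smallest (0.026926 mol): C 2.000, H 5.001, Br 1.000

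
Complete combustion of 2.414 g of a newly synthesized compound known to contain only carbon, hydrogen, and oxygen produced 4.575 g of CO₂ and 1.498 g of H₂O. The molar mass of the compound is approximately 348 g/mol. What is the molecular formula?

mol C = 4.575 g CO₂ ÷ 44.009 g/mol = 0.10396 mol
mol H = 2 × 1.498 g H₂O ÷ 18.015 g/mol = 0.16631 mol
mass O = 2.414 − (1.2486 + 0.16764) = 0.99775 g → mol O = 0.99775 ÷ 15.999 = 0.062363 mol
Divide by the smallest (0.062363 mol): C 1.667, H 2.667, O 1.000
Multiplying each by 3 gives whole numbers: C 5.00, H 8.00, O 3.00
Empirical formula: C5H8O3
Empirical-formula mass = 116.12 g/mol; 348 ÷ 116.12 ≈ 3, so the molecular formula is C15H24O9.

C15H24O9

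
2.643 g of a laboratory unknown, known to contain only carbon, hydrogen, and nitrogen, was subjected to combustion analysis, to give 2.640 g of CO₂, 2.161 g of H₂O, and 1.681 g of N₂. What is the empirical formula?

CH4N2

mol C = 2.640 g CO₂ ÷ 44.009 g/mol = 0.059988 mol
mol H = 2 × 2.161 g H₂O ÷ 18.015 g/mol = 0.23991 mol
mol N = 2 × 1.681 g N₂ ÷ 28.014 g/mol = 0.12001 mol
Divide by the smallest (0.059988 mol): C 1.000, H 3.999, N 2.001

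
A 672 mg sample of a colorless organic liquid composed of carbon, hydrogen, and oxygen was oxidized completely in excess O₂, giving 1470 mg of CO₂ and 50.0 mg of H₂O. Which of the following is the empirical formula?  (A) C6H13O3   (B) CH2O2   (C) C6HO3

(C) C6HO3

mol C = 1.47 g CO₂ ÷ 44.009 g/mol = 0.03340 mol
mol H = 2 × 0.0500 g H₂O ÷ 18.015 g/mol = 0.005551 mol
mass O = 0.672 − (0.4012 + 0.005595) = 0.2652 g → mol O = 0.2652 ÷ 15.999 = 0.01658 mol
Divide by the smallest (0.005551 mol): C 6.017, H 1.000, O 2.986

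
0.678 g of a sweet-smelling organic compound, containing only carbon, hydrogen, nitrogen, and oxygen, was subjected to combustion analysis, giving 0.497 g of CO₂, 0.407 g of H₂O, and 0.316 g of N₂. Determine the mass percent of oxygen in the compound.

26.7%

mol C = 0.497 g CO₂ ÷ 44.009 g/mol = 0.01129 mol
mol H = 2 × 0.407 g H₂O ÷ 18.015 g/mol = 0.04518 mol
mol N = 2 × 0.316 g N₂ ÷ 28.014 g/mol = 0.02256 mol
mass O = 0.678 − (0.1356 + 0.04555 + 0.3160) = 0.1808 g → mol O = 0.1808 ÷ 15.999 = 0.01130 mol
mass % O = 0.1808 g ÷ 0.678 g × 100%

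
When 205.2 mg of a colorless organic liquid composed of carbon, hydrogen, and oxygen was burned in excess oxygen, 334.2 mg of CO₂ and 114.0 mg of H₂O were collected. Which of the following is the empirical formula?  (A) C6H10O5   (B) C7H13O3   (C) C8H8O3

(A) C6H10O5

mol C = 0.3342 g CO₂ ÷ 44.009 g/mol = 0.0075939 mol
mol H = 2 × 0.1140 g H₂O ÷ 18.015 g/mol = 0.012656 mol
mass O = 0.2052 − (0.091210 + 0.012757) = 0.10123 g → mol O = 0.10123 ÷ 15.999 = 0.0063274 mol
Divide by the smallest (0.0063274 mol): C 1.200, H 2.000, O 1.000
Multiplying each by 5 gives whole numbers: C 6.00, H 10.00, O 5.00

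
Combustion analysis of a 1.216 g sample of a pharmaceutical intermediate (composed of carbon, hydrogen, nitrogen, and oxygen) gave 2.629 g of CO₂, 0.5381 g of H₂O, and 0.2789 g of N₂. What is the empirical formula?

mol C = 2.629 g CO₂ ÷ 44.009 g/mol = 0.059738 mol
mol H = 2 × 0.5381 g H₂O ÷ 18.015 g/mol = 0.059739 mol
mol N = 2 × 0.2789 g N₂ ÷ 28.014 g/mol = 0.019911 mol
mass O = 1.216 − (0.71751 + 0.060217 + 0.27890) = 0.15937 g → mol O = 0.15937 ÷ 15.999 = 0.0099614 mol
Divide by the smallest (0.0099614 mol): C 5.997, H 5.997, N 1.999, O 1.000

C6H6N2O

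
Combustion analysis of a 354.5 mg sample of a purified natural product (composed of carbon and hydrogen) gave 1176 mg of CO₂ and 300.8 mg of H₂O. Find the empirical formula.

mol C = 1.176 g CO₂ ÷ 44.009 g/mol = 0.026722 mol
mol H = 2 × 0.3008 g H₂O ÷ 18.015 g/mol = 0.033394 mol
Divide by the smallest (0.026722 mol): C 1.000, H 1.250
Multiplying each by 4 gives whole numbers: C 4.00, H 5.00

C4H5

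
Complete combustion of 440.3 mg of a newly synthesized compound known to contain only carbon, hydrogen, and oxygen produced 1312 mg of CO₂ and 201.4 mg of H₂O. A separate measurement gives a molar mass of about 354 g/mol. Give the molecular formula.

C24H18O3

mol C = 1.312 g CO₂ ÷ 44.009 g/mol = 0.029812 mol
mol H = 2 × 0.2014 g H₂O ÷ 18.015 g/mol = 0.022359 mol
mass O = 0.4403 − (0.35807 + 0.022538) = 0.059689 g → mol O = 0.059689 ÷ 15.999 = 0.0037308 mol
Divide by the smallest (0.0037308 mol): C 7.991, H 5.993, O 1.000
Empirical formula: C8H6O
Empirical-formula mass = 118.13 g/mol; 354 ÷ 118.13 ≈ 3, so the molecular formula is C24H18O3.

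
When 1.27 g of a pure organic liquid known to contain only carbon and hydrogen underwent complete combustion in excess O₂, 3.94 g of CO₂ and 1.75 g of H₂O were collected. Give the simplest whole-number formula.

C6H13

mol C = 3.94 g CO₂ ÷ 44.009 g/mol = 0.08953 mol
mol H = 2 × 1.75 g H₂O ÷ 18.015 g/mol = 0.1943 mol
Divide by the smallest (0.08953 mol): C 1.000, H 2.170
Multiplying each by 6 gives whole numbers: C 6.00, H 13.02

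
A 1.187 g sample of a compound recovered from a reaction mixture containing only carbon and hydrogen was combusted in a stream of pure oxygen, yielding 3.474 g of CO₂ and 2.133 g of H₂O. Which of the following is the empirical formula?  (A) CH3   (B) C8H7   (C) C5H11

(A) CH3

mol C = 3.474 g CO₂ ÷ 44.009 g/mol = 0.078938 mol
mol H = 2 × 2.133 g H₂O ÷ 18.015 g/mol = 0.23680 mol
Divide by the smallest (0.078938 mol): C 1.000, H 3.000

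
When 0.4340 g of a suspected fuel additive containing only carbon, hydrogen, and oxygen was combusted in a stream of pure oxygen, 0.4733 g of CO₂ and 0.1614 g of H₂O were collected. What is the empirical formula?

mol C = 0.4733 g CO₂ ÷ 44.009 g/mol = 0.010755 mol
mol H = 2 × 0.1614 g H₂O ÷ 18.015 g/mol = 0.017918 mol
mass O = 0.4340 − (0.12917 + 0.018062) = 0.28676 g → mol O = 0.28676 ÷ 15.999 = 0.017924 mol
Divide by the smallest (0.010755 mol): C 1.000, H 1.666, O 1.667
Multiplying each by 3 gives whole numbers: C 3.00, H 5.00, O 5.00

C3H5O5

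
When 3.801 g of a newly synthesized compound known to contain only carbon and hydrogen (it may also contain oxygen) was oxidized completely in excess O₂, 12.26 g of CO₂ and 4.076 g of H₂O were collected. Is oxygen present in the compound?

no

mol C = 12.26 g CO₂ ÷ 44.009 g/mol = 0.27858 mol
mol H = 2 × 4.076 g H₂O ÷ 18.015 g/mol = 0.45251 mol
C and H together account for 3.8021 g — essentially the entire 3.801 g sample — so the compound contains no oxygen.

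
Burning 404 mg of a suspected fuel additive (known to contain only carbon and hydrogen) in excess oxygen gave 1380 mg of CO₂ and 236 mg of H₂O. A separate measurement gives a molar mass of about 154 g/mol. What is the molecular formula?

mol C = 1.38 g CO₂ ÷ 44.009 g/mol = 0.03136 mol
mol H = 2 × 0.236 g H₂O ÷ 18.015 g/mol = 0.02620 mol
Divide by the smallest (0.02620 mol): C 1.197, H 1.000
Multiplying each by 5 gives whole numbers: C 5.98, H 5.00
Empirical formula: C6H5
Empirical-formula mass = 77.11 g/mol; 154 ÷ 77.11 ≈ 2, so the molecular formula is C12H10.

C12H10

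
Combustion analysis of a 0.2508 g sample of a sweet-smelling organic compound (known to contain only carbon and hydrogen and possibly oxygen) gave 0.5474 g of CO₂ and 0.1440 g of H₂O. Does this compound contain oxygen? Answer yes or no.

yes

mol C = 0.5474 g CO₂ ÷ 44.009 g/mol = 0.012438 mol
mol H = 2 × 0.1440 g H₂O ÷ 18.015 g/mol = 0.015987 mol
C and H account for only 0.16551 g of the 0.2508 g sample; the remaining 0.085288 g must be oxygen.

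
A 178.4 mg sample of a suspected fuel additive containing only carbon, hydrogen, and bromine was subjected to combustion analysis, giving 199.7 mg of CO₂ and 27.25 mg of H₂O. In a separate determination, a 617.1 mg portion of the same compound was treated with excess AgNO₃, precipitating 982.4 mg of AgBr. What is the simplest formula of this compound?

mol C = 0.1997 g CO₂ ÷ 44.009 g/mol = 0.0045377 mol
mol H = 2 × 0.02725 g H₂O ÷ 18.015 g/mol = 0.0030253 mol
From the AgBr data: mol Br per gram of compound = (0.9824 ÷ 187.772) ÷ 0.6171 = 0.0084782 mol/g, so in the 0.1784 g combustion sample mol Br = 0.0015125 mol
Divide by the smallest (0.0015125 mol): C 3.000, H 2.000, Br 1.000

C3H2Br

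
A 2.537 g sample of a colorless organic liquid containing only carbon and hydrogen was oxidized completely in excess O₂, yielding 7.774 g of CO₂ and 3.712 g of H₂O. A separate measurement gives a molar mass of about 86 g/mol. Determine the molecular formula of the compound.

mol C = 7.774 g CO₂ ÷ 44.009 g/mol = 0.17665 mol
mol H = 2 × 3.712 g H₂O ÷ 18.015 g/mol = 0.41210 mol
Divide by the smallest (0.17665 mol): C 1.000, H 2.333
Multiplying each by 3 gives whole numbers: C 3.00, H 7.00
Empirical formula: C3H7
Empirical-formula mass = 43.09 g/mol; 86 ÷ 43.09 ≈ 2, so the molecular formula is C6H14.

C6H14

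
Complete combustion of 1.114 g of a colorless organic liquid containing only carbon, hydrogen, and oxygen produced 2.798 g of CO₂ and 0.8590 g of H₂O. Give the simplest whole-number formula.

mol C = 2.798 g CO₂ ÷ 44.009 g/mol = 0.063578 mol
mol H = 2 × 0.8590 g H₂O ÷ 18.015 g/mol = 0.095365 mol
mass O = 1.114 − (0.76363 + 0.096128) = 0.25424 g → mol O = 0.25424 ÷ 15.999 = 0.015891 mol
Divide by the smallest (0.015891 mol): C 4.001, H 6.001, O 1.000

C4H6O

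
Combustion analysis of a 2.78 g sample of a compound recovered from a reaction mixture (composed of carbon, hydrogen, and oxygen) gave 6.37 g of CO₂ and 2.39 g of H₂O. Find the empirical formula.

mol C = 6.37 g CO₂ ÷ 44.009 g/mol = 0.1447 mol
mol H = 2 × 2.39 g H₂O ÷ 18.015 g/mol = 0.2653 mol
mass O = 2.78 − (1.739 + 0.2675) = 0.7740 g → mol O = 0.7740 ÷ 15.999 = 0.04838 mol
Divide by the smallest (0.04838 mol): C 2.992, H 5.484, O 1.000
Multiplying each by 2 gives whole numbers: C 5.98, H 10.97, O 2.00

C6H11O2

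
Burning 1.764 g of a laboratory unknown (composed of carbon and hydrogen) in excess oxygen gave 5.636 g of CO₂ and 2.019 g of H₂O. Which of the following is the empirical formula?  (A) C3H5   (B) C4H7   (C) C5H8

(B) C4H7

mol C = 5.636 g CO₂ ÷ 44.009 g/mol = 0.12806 mol
mol H = 2 × 2.019 g H₂O ÷ 18.015 g/mol = 0.22415 mol
Divide by the smallest (0.12806 mol): C 1.000, H 1.750
Multiplying each by 4 gives whole numbers: C 4.00, H 7.00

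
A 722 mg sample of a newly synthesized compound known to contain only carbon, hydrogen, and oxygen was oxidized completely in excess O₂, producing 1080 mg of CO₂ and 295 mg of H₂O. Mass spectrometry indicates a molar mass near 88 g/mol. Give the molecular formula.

mol C = 1.08 g CO₂ ÷ 44.009 g/mol = 0.02454 mol
mol H = 2 × 0.295 g H₂O ÷ 18.015 g/mol = 0.03275 mol
mass O = 0.722 − (0.2948 + 0.03301) = 0.3942 g → mol O = 0.3942 ÷ 15.999 = 0.02464 mol
Divide by the smallest (0.02454 mol): C 1.000, H 1.335, O 1.004
Multiplying each by 3 gives whole numbers: C 3.00, H 4.00, O 3.01
Empirical formula: C3H4O3
Empirical-formula mass = 88.06 g/mol; 88 ÷ 88.06 ≈ 1, so the molecular formula is C3H4O3.

C3H4O3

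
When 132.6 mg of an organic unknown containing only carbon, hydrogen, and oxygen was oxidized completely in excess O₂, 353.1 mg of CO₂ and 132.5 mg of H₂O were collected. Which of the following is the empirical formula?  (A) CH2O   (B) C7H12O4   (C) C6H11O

(C) C6H11O

mol C = 0.3531 g CO₂ ÷ 44.009 g/mol = 0.0080234 mol
mol H = 2 × 0.1325 g H₂O ÷ 18.015 g/mol = 0.014710 mol
mass O = 0.1326 − (0.096369 + 0.014828) = 0.021404 g → mol O = 0.021404 ÷ 15.999 = 0.0013378 mol
Divide by the smallest (0.0013378 mol): C 5.997, H 10.995, O 1.000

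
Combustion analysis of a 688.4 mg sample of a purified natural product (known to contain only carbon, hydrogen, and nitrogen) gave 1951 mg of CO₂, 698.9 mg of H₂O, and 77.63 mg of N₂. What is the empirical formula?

C8H14N

mol C = 1.951 g CO₂ ÷ 44.009 g/mol = 0.044332 mol
mol H = 2 × 0.6989 g H₂O ÷ 18.015 g/mol = 0.077591 mol
mol N = 2 × 0.07763 g N₂ ÷ 28.014 g/mol = 0.0055422 mol
Divide by the smallest (0.0055422 mol): C 7.999, H 14.000, N 1.000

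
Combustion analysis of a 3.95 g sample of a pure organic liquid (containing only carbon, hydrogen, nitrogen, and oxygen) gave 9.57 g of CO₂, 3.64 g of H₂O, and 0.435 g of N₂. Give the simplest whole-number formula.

mol C = 9.57 g CO₂ ÷ 44.009 g/mol = 0.2175 mol
mol H = 2 × 3.64 g H₂O ÷ 18.015 g/mol = 0.4041 mol
mol N = 2 × 0.435 g N₂ ÷ 28.014 g/mol = 0.03106 mol
mass O = 3.95 − (2.612 + 0.4073 + 0.4350) = 0.4958 g → mol O = 0.4958 ÷ 15.999 = 0.03099 mol
Divide by the smallest (0.03099 mol): C 7.017, H 13.040, N 1.002, O 1.000

C7H13NO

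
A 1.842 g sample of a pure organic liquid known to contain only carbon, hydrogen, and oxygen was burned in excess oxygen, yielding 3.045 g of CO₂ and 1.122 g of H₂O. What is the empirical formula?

mol C = 3.045 g CO₂ ÷ 44.009 g/mol = 0.069190 mol
mol H = 2 × 1.122 g H₂O ÷ 18.015 g/mol = 0.12456 mol
mass O = 1.842 − (0.83105 + 0.12556) = 0.88539 g → mol O = 0.88539 ÷ 15.999 = 0.055341 mol
Divide by the smallest (0.055341 mol): C 1.250, H 2.251, O 1.000
Multiplying each by 4 gives whole numbers: C 5.00, H 9.00, O 4.00

C5H9O4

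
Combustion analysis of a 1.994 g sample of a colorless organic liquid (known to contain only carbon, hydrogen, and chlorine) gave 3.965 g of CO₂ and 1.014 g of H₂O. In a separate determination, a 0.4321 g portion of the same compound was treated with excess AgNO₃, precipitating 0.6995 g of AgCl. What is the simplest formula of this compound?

C4H5Cl

mol C = 3.965 g CO₂ ÷ 44.009 g/mol = 0.090095 mol
mol H = 2 × 1.014 g H₂O ÷ 18.015 g/mol = 0.11257 mol
From the AgCl data: mol Cl per gram of compound = (0.6995 ÷ 143.318) ÷ 0.4321 = 0.011295 mol/g, so in the 1.994 g combustion sample mol Cl = 0.022523 mol
Divide by the smallest (0.022523 mol): C 4.000, H 4.998, Cl 1.000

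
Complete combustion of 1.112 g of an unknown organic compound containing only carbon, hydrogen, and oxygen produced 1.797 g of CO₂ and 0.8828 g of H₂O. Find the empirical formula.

mol C = 1.797 g CO₂ ÷ 44.009 g/mol = 0.040833 mol
mol H = 2 × 0.8828 g H₂O ÷ 18.015 g/mol = 0.098007 mol
mass O = 1.112 − (0.49044 + 0.098791) = 0.52277 g → mol O = 0.52277 ÷ 15.999 = 0.032675 mol
Divide by the smallest (0.032675 mol): C 1.250, H 2.999, O 1.000
Multiplying each by 4 gives whole numbers: C 5.00, H 12.00, O 4.00

C5H12O4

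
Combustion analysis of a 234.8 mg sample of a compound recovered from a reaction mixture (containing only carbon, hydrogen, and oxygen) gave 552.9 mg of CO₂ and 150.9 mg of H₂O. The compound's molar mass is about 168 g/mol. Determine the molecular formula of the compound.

mol C = 0.5529 g CO₂ ÷ 44.009 g/mol = 0.012563 mol
mol H = 2 × 0.1509 g H₂O ÷ 18.015 g/mol = 0.016753 mol
mass O = 0.2348 − (0.15090 + 0.016887) = 0.067015 g → mol O = 0.067015 ÷ 15.999 = 0.0041887 mol
Divide by the smallest (0.0041887 mol): C 2.999, H 4.000, O 1.000
Empirical formula: C3H4O
Empirical-formula mass = 56.06 g/mol; 168 ÷ 56.06 ≈ 3, so the molecular formula is C9H12O3.

C9H12O3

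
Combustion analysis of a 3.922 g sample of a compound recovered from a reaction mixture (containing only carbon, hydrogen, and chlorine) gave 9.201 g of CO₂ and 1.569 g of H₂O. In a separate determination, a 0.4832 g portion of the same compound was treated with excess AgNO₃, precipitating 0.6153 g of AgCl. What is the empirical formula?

C6H5Cl

mol C = 9.201 g CO₂ ÷ 44.009 g/mol = 0.20907 mol
mol H = 2 × 1.569 g H₂O ÷ 18.015 g/mol = 0.17419 mol
From the AgCl data: mol Cl per gram of compound = (0.6153 ÷ 143.318) ÷ 0.4832 = 0.0088850 mol/g, so in the 3.922 g combustion sample mol Cl = 0.034847 mol
Divide by the smallest (0.034847 mol): C 6.000, H 4.999, Cl 1.000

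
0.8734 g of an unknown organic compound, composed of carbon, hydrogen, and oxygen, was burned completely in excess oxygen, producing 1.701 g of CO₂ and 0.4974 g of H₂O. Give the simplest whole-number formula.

mol C = 1.701 g CO₂ ÷ 44.009 g/mol = 0.038651 mol
mol H = 2 × 0.4974 g H₂O ÷ 18.015 g/mol = 0.055221 mol
mass O = 0.8734 − (0.46424 + 0.055662) = 0.35350 g → mol O = 0.35350 ÷ 15.999 = 0.022095 mol
Divide by the smallest (0.022095 mol): C 1.749, H 2.499, O 1.000
Multiplying each by 4 gives whole numbers: C 7.00, H 10.00, O 4.00

C7H10O4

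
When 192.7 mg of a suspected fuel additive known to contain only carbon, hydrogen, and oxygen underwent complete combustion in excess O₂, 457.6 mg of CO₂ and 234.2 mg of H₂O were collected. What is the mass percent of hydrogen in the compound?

13.60%

mol C = 0.4576 g CO₂ ÷ 44.009 g/mol = 0.010398 mol
mol H = 2 × 0.2342 g H₂O ÷ 18.015 g/mol = 0.026001 mol
mass O = 0.1927 − (0.12489 + 0.026209) = 0.041603 g → mol O = 0.041603 ÷ 15.999 = 0.0026003 mol
mass % H = 0.026209 g ÷ 0.1927 g × 100%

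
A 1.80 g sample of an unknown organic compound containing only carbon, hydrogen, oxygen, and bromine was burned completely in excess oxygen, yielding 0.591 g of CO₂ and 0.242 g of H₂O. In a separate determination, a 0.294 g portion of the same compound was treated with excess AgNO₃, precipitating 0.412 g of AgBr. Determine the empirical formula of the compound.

C2H4Br2O5

mol C = 0.591 g CO₂ ÷ 44.009 g/mol = 0.01343 mol
mol H = 2 × 0.242 g H₂O ÷ 18.015 g/mol = 0.02687 mol
From the AgBr data: mol Br per gram of compound = (0.412 ÷ 187.772) ÷ 0.294 = 0.007463 mol/g, so in the 1.80 g combustion sample mol Br = 0.01343 mol
mass O = 1.80 − (0.1613 + 0.02708 + 1.073) = 0.5382 g → mol O = 0.5382 ÷ 15.999 = 0.03364 mol
Divide by the smallest (0.01343 mol): C 1.000, H 2.001, Br 1.000, O 2.505
Multiplying each by 2 gives whole numbers: C 2.00, H 4.00, Br 2.00, O 5.01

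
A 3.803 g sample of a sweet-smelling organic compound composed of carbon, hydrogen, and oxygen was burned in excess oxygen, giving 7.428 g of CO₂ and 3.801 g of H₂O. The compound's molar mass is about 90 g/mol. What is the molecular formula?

mol C = 7.428 g CO₂ ÷ 44.009 g/mol = 0.16878 mol
mol H = 2 × 3.801 g H₂O ÷ 18.015 g/mol = 0.42198 mol
mass O = 3.803 − (2.0273 + 0.42536) = 1.3504 g → mol O = 1.3504 ÷ 15.999 = 0.084404 mol
Divide by the smallest (0.084404 mol): C 2.000, H 5.000, O 1.000
Empirical formula: C2H5O
Empirical-formula mass = 45.06 g/mol; 90 ÷ 45.06 ≈ 2, so the molecular formula is C4H10O2.

C4H10O2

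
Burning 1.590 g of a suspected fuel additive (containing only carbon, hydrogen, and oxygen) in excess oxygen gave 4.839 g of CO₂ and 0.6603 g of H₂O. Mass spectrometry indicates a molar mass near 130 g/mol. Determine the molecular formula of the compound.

C9H6O

mol C = 4.839 g CO₂ ÷ 44.009 g/mol = 0.10995 mol
mol H = 2 × 0.6603 g H₂O ÷ 18.015 g/mol = 0.073306 mol
mass O = 1.590 − (1.3207 + 0.073892) = 0.19544 g → mol O = 0.19544 ÷ 15.999 = 0.012216 mol
Divide by the smallest (0.012216 mol): C 9.001, H 6.001, O 1.000
Empirical formula: C9H6O
Empirical-formula mass = 130.15 g/mol; 130 ÷ 130.15 ≈ 1, so the molecular formula is C9H6O.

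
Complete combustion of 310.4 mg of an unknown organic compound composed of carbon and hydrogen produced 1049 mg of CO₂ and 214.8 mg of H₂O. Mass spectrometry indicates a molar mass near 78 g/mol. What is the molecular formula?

C6H6

mol C = 1.049 g CO₂ ÷ 44.009 g/mol = 0.023836 mol
mol H = 2 × 0.2148 g H₂O ÷ 18.015 g/mol = 0.023847 mol
Divide by the smallest (0.023836 mol): C 1.000, H 1.000
Empirical formula: CH
Empirical-formula mass = 13.02 g/mol; 78 ÷ 13.02 ≈ 6, so the molecular formula is C6H6.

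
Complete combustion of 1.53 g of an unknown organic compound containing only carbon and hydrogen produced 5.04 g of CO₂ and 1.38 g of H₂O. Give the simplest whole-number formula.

mol C = 5.04 g CO₂ ÷ 44.009 g/mol = 0.1145 mol
mol H = 2 × 1.38 g H₂O ÷ 18.015 g/mol = 0.1532 mol
Divide by the smallest (0.1145 mol): C 1.000, H 1.338
Multiplying each by 3 gives whole numbers: C 3.00, H 4.01

C3H4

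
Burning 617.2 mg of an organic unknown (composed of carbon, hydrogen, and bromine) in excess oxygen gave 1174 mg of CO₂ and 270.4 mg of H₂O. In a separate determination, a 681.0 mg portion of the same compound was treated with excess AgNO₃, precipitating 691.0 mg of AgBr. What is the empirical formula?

mol C = 1.174 g CO₂ ÷ 44.009 g/mol = 0.026676 mol
mol H = 2 × 0.2704 g H₂O ÷ 18.015 g/mol = 0.030019 mol
From the AgBr data: mol Br per gram of compound = (0.6910 ÷ 187.772) ÷ 0.6810 = 0.0054038 mol/g, so in the 0.6172 g combustion sample mol Br = 0.0033352 mol
Divide by the smallest (0.0033352 mol): C 7.998, H 9.001, Br 1.000

C8H9Br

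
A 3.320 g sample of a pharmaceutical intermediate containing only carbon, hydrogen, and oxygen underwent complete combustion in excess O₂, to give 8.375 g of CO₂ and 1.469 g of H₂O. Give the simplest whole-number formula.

C7H6O2

mol C = 8.375 g CO₂ ÷ 44.009 g/mol = 0.19030 mol
mol H = 2 × 1.469 g H₂O ÷ 18.015 g/mol = 0.16309 mol
mass O = 3.320 − (2.2857 + 0.16439) = 0.86989 g → mol O = 0.86989 ÷ 15.999 = 0.054372 mol
Divide by the smallest (0.054372 mol): C 3.500, H 2.999, O 1.000
Multiplying each by 2 gives whole numbers: C 7.00, H 6.00, O 2.00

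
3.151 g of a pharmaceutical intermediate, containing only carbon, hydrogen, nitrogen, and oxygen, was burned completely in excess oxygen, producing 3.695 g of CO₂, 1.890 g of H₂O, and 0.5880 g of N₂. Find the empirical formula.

C2H5NO2

mol C = 3.695 g CO₂ ÷ 44.009 g/mol = 0.083960 mol
mol H = 2 × 1.890 g H₂O ÷ 18.015 g/mol = 0.20983 mol
mol N = 2 × 0.5880 g N₂ ÷ 28.014 g/mol = 0.041979 mol
mass O = 3.151 − (1.0084 + 0.21150 + 0.58800) = 1.3431 g → mol O = 1.3431 ÷ 15.999 = 0.083946 mol
Divide by the smallest (0.041979 mol): C 2.000, H 4.998, N 1.000, O 2.000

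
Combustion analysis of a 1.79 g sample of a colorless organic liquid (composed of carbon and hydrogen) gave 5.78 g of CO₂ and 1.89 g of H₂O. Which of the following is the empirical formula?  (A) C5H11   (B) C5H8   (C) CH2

mol C = 5.78 g CO₂ ÷ 44.009 g/mol = 0.1313 mol
mol H = 2 × 1.89 g H₂O ÷ 18.015 g/mol = 0.2098 mol
Divide by the smallest (0.1313 mol): C 1.000, H 1.598
Multiplying each by 5 gives whole numbers: C 5.00, H 7.99

(B) C5H8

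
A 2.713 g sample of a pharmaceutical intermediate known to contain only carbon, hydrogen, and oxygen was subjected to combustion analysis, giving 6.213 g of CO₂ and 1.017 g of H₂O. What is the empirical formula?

C5H4O2

mol C = 6.213 g CO₂ ÷ 44.009 g/mol = 0.14118 mol
mol H = 2 × 1.017 g H₂O ÷ 18.015 g/mol = 0.11291 mol
mass O = 2.713 − (1.6957 + 0.11381) = 0.90353 g → mol O = 0.90353 ÷ 15.999 = 0.056474 mol
Divide by the smallest (0.056474 mol): C 2.500, H 1.999, O 1.000
Multiplying each by 2 gives whole numbers: C 5.00, H 4.00, O 2.00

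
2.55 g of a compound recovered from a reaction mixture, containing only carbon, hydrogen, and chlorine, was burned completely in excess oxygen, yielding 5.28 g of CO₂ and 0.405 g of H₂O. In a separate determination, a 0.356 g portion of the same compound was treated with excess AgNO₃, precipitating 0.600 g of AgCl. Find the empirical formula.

mol C = 5.28 g CO₂ ÷ 44.009 g/mol = 0.1200 mol
mol H = 2 × 0.405 g H₂O ÷ 18.015 g/mol = 0.04496 mol
From the AgCl data: mol Cl per gram of compound = (0.600 ÷ 143.318) ÷ 0.356 = 0.01176 mol/g, so in the 2.55 g combustion sample mol Cl = 0.02999 mol
Divide by the smallest (0.02999 mol): C 4.001, H 1.499, Cl 1.000
Multiplying each by 2 gives whole numbers: C 8.00, H 3.00, Cl 2.00

C8H3Cl2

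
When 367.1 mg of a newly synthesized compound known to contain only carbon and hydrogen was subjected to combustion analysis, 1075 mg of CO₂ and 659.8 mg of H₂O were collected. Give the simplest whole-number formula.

CH3

mol C = 1.075 g CO₂ ÷ 44.009 g/mol = 0.024427 mol
mol H = 2 × 0.6598 g H₂O ÷ 18.015 g/mol = 0.073250 mol
Divide by the smallest (0.024427 mol): C 1.000, H 2.999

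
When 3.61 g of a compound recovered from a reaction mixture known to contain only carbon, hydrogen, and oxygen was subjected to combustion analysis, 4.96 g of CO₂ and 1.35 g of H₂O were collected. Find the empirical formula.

C6H8O7

mol C = 4.96 g CO₂ ÷ 44.009 g/mol = 0.1127 mol
mol H = 2 × 1.35 g H₂O ÷ 18.015 g/mol = 0.1499 mol
mass O = 3.61 − (1.354 + 0.1511) = 2.105 g → mol O = 2.105 ÷ 15.999 = 0.1316 mol
Divide by the smallest (0.1127 mol): C 1.000, H 1.330, O 1.168
Multiplying each by 6 gives whole numbers: C 6.00, H 7.98, O 7.01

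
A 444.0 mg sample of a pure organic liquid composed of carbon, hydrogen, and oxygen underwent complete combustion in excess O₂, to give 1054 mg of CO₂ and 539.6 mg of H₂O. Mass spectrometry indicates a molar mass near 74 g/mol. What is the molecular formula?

mol C = 1.054 g CO₂ ÷ 44.009 g/mol = 0.023950 mol
mol H = 2 × 0.5396 g H₂O ÷ 18.015 g/mol = 0.059906 mol
mass O = 0.4440 − (0.28766 + 0.060385) = 0.095956 g → mol O = 0.095956 ÷ 15.999 = 0.0059976 mol
Divide by the smallest (0.0059976 mol): C 3.993, H 9.988, O 1.000
Empirical formula: C4H10O
Empirical-formula mass = 74.12 g/mol; 74 ÷ 74.12 ≈ 1, so the molecular formula is C4H10O.

C4H10O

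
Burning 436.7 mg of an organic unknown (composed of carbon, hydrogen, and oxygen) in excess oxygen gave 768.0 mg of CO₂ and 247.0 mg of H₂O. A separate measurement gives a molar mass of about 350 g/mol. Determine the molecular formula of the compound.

mol C = 0.7680 g CO₂ ÷ 44.009 g/mol = 0.017451 mol
mol H = 2 × 0.2470 g H₂O ÷ 18.015 g/mol = 0.027422 mol
mass O = 0.4367 − (0.20960 + 0.027641) = 0.19946 g → mol O = 0.19946 ÷ 15.999 = 0.012467 mol
Divide by the smallest (0.012467 mol): C 1.400, H 2.200, O 1.000
Multiplying each by 5 gives whole numbers: C 7.00, H 11.00, O 5.00
Empirical formula: C7H11O5
Empirical-formula mass = 175.16 g/mol; 350 ÷ 175.16 ≈ 2, so the molecular formula is C14H22O10.

C14H22O10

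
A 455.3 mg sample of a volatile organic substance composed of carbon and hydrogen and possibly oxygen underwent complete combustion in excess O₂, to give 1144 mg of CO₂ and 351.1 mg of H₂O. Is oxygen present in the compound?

mol C = 1.144 g CO₂ ÷ 44.009 g/mol = 0.025995 mol
mol H = 2 × 0.3511 g H₂O ÷ 18.015 g/mol = 0.038979 mol
C and H account for only 0.35151 g of the 0.4553 g sample; the remaining 0.10379 g must be oxygen.

yes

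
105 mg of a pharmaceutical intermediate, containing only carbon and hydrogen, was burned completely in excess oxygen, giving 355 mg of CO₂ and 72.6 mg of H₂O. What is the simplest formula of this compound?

CH

mol C = 0.355 g CO₂ ÷ 44.009 g/mol = 0.008067 mol
mol H = 2 × 0.0726 g H₂O ÷ 18.015 g/mol = 0.008060 mol
Divide by the smallest (0.008060 mol): C 1.001, H 1.000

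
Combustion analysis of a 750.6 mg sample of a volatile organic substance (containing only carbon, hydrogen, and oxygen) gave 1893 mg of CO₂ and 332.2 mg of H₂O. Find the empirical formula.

mol C = 1.893 g CO₂ ÷ 44.009 g/mol = 0.043014 mol
mol H = 2 × 0.3322 g H₂O ÷ 18.015 g/mol = 0.036880 mol
mass O = 0.7506 − (0.51664 + 0.037175) = 0.19678 g → mol O = 0.19678 ÷ 15.999 = 0.012300 mol
Divide by the smallest (0.012300 mol): C 3.497, H 2.998, O 1.000
Multiplying each by 2 gives whole numbers: C 6.99, H 6.00, O 2.00

C7H6O2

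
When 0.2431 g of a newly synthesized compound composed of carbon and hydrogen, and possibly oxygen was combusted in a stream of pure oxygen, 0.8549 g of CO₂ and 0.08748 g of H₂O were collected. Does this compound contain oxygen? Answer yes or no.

no

mol C = 0.8549 g CO₂ ÷ 44.009 g/mol = 0.019426 mol
mol H = 2 × 0.08748 g H₂O ÷ 18.015 g/mol = 0.0097119 mol
C and H together account for 0.24311 g — essentially the entire 0.2431 g sample — so the compound contains no oxygen.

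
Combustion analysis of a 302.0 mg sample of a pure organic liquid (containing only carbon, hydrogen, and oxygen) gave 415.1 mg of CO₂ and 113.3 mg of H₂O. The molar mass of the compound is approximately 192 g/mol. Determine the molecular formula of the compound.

C6H8O7

mol C = 0.4151 g CO₂ ÷ 44.009 g/mol = 0.0094322 mol
mol H = 2 × 0.1133 g H₂O ÷ 18.015 g/mol = 0.012578 mol
mass O = 0.3020 − (0.11329 + 0.012679) = 0.17603 g → mol O = 0.17603 ÷ 15.999 = 0.011003 mol
Divide by the smallest (0.0094322 mol): C 1.000, H 1.334, O 1.167
Multiplying each by 6 gives whole numbers: C 6.00, H 8.00, O 7.00
Empirical formula: C6H8O7
Empirical-formula mass = 192.12 g/mol; 192 ÷ 192.12 ≈ 1, so the molecular formula is C6H8O7.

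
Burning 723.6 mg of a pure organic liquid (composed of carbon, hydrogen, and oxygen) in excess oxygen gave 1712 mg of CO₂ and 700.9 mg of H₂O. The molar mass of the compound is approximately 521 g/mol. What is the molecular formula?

mol C = 1.712 g CO₂ ÷ 44.009 g/mol = 0.038901 mol
mol H = 2 × 0.7009 g H₂O ÷ 18.015 g/mol = 0.077813 mol
mass O = 0.7236 − (0.46724 + 0.078435) = 0.17792 g → mol O = 0.17792 ÷ 15.999 = 0.011121 mol
Divide by the smallest (0.011121 mol): C 3.498, H 6.997, O 1.000
Multiplying each by 2 gives whole numbers: C 7.00, H 13.99, O 2.00
Empirical formula: C7H14O2
Empirical-formula mass = 130.19 g/mol; 521 ÷ 130.19 ≈ 4, so the molecular formula is C28H56O8.

C28H56O8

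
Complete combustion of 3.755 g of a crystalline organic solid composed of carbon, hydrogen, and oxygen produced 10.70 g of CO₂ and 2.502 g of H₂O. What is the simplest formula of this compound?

mol C = 10.70 g CO₂ ÷ 44.009 g/mol = 0.24313 mol
mol H = 2 × 2.502 g H₂O ÷ 18.015 g/mol = 0.27777 mol
mass O = 3.755 − (2.9203 + 0.27999) = 0.55475 g → mol O = 0.55475 ÷ 15.999 = 0.034674 mol
Divide by the smallest (0.034674 mol): C 7.012, H 8.011, O 1.000

C7H8O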